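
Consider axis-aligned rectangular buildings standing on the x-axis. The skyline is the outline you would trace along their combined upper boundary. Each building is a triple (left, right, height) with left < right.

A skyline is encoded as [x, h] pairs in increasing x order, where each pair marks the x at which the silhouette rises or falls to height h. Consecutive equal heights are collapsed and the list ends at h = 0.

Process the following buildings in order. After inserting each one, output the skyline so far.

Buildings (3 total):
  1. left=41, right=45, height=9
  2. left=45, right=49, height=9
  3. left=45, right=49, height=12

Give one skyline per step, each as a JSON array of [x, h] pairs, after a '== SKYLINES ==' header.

== SKYLINES ==
[[41,9],[45,0]]
[[41,9],[49,0]]
[[41,9],[45,12],[49,0]]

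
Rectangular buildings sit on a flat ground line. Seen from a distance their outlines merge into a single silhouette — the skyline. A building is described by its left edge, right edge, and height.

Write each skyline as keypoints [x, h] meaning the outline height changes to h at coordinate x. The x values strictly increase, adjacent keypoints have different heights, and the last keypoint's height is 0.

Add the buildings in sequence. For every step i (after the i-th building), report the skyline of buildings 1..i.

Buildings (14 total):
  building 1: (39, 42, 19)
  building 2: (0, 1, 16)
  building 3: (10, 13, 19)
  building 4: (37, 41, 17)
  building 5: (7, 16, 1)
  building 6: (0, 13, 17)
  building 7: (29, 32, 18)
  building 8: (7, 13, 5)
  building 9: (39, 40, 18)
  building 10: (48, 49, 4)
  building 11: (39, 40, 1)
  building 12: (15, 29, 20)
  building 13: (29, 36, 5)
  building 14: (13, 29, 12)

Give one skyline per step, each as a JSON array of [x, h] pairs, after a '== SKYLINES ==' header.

== SKYLINES ==
[[39,19],[42,0]]
[[0,16],[1,0],[39,19],[42,0]]
[[0,16],[1,0],[10,19],[13,0],[39,19],[42,0]]
[[0,16],[1,0],[10,19],[13,0],[37,17],[39,19],[42,0]]
[[0,16],[1,0],[7,1],[10,19],[13,1],[16,0],[37,17],[39,19],[42,0]]
[[0,17],[10,19],[13,1],[16,0],[37,17],[39,19],[42,0]]
[[0,17],[10,19],[13,1],[16,0],[29,18],[32,0],[37,17],[39,19],[42,0]]
[[0,17],[10,19],[13,1],[16,0],[29,18],[32,0],[37,17],[39,19],[42,0]]
[[0,17],[10,19],[13,1],[16,0],[29,18],[32,0],[37,17],[39,19],[42,0]]
[[0,17],[10,19],[13,1],[16,0],[29,18],[32,0],[37,17],[39,19],[42,0],[48,4],[49,0]]
[[0,17],[10,19],[13,1],[16,0],[29,18],[32,0],[37,17],[39,19],[42,0],[48,4],[49,0]]
[[0,17],[10,19],[13,1],[15,20],[29,18],[32,0],[37,17],[39,19],[42,0],[48,4],[49,0]]
[[0,17],[10,19],[13,1],[15,20],[29,18],[32,5],[36,0],[37,17],[39,19],[42,0],[48,4],[49,0]]
[[0,17],[10,19],[13,12],[15,20],[29,18],[32,5],[36,0],[37,17],[39,19],[42,0],[48,4],[49,0]]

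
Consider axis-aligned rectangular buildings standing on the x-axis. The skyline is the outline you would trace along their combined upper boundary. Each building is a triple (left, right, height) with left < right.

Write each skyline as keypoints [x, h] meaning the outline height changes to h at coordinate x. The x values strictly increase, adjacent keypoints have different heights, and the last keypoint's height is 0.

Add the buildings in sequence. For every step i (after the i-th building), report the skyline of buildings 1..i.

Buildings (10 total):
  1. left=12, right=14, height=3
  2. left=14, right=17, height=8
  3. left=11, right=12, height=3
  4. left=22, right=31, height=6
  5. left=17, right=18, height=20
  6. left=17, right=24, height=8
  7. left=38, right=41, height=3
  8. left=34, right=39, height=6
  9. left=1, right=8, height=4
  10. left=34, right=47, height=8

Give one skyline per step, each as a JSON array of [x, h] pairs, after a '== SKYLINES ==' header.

== SKYLINES ==
[[12,3],[14,0]]
[[12,3],[14,8],[17,0]]
[[11,3],[14,8],[17,0]]
[[11,3],[14,8],[17,0],[22,6],[31,0]]
[[11,3],[14,8],[17,20],[18,0],[22,6],[31,0]]
[[11,3],[14,8],[17,20],[18,8],[24,6],[31,0]]
[[11,3],[14,8],[17,20],[18,8],[24,6],[31,0],[38,3],[41,0]]
[[11,3],[14,8],[17,20],[18,8],[24,6],[31,0],[34,6],[39,3],[41,0]]
[[1,4],[8,0],[11,3],[14,8],[17,20],[18,8],[24,6],[31,0],[34,6],[39,3],[41,0]]
[[1,4],[8,0],[11,3],[14,8],[17,20],[18,8],[24,6],[31,0],[34,8],[47,0]]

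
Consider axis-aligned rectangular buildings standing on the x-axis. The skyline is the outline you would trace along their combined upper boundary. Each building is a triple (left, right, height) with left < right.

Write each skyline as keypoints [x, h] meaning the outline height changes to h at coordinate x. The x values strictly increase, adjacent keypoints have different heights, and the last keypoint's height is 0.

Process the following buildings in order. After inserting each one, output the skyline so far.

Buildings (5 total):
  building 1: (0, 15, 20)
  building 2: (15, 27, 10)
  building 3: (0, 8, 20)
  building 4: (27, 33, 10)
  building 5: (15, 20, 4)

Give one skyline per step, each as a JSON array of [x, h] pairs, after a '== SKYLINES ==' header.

== SKYLINES ==
[[0,20],[15,0]]
[[0,20],[15,10],[27,0]]
[[0,20],[15,10],[27,0]]
[[0,20],[15,10],[33,0]]
[[0,20],[15,10],[33,0]]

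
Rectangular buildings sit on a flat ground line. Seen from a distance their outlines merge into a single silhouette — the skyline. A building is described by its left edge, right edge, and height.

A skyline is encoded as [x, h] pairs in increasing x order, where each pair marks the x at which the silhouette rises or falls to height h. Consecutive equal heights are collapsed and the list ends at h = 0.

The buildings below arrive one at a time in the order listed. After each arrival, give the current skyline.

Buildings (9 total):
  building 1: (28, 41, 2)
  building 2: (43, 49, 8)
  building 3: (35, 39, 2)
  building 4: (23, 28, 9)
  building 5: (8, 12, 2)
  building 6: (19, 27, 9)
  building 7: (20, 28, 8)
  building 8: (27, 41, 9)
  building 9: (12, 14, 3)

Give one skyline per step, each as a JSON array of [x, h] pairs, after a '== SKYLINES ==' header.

== SKYLINES ==
[[28,2],[41,0]]
[[28,2],[41,0],[43,8],[49,0]]
[[28,2],[41,0],[43,8],[49,0]]
[[23,9],[28,2],[41,0],[43,8],[49,0]]
[[8,2],[12,0],[23,9],[28,2],[41,0],[43,8],[49,0]]
[[8,2],[12,0],[19,9],[28,2],[41,0],[43,8],[49,0]]
[[8,2],[12,0],[19,9],[28,2],[41,0],[43,8],[49,0]]
[[8,2],[12,0],[19,9],[41,0],[43,8],[49,0]]
[[8,2],[12,3],[14,0],[19,9],[41,0],[43,8],[49,0]]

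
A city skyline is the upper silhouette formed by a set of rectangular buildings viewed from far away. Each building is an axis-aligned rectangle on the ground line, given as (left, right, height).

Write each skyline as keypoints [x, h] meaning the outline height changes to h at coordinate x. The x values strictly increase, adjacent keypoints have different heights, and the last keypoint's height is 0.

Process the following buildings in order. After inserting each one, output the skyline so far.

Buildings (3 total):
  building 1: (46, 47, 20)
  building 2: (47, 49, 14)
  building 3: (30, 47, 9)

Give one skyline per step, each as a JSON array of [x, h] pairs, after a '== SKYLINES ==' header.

== SKYLINES ==
[[46,20],[47,0]]
[[46,20],[47,14],[49,0]]
[[30,9],[46,20],[47,14],[49,0]]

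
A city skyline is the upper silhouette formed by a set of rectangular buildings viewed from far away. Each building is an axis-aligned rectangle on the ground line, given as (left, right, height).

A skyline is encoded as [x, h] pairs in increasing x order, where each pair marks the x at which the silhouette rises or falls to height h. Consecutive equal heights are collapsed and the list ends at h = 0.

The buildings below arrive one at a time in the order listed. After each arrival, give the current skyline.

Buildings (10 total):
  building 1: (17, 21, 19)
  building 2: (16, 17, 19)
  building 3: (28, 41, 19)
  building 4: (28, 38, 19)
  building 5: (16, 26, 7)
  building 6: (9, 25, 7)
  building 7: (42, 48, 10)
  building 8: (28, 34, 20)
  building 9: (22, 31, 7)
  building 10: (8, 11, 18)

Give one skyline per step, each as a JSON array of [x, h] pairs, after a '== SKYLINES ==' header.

== SKYLINES ==
[[17,19],[21,0]]
[[16,19],[21,0]]
[[16,19],[21,0],[28,19],[41,0]]
[[16,19],[21,0],[28,19],[41,0]]
[[16,19],[21,7],[26,0],[28,19],[41,0]]
[[9,7],[16,19],[21,7],[26,0],[28,19],[41,0]]
[[9,7],[16,19],[21,7],[26,0],[28,19],[41,0],[42,10],[48,0]]
[[9,7],[16,19],[21,7],[26,0],[28,20],[34,19],[41,0],[42,10],[48,0]]
[[9,7],[16,19],[21,7],[28,20],[34,19],[41,0],[42,10],[48,0]]
[[8,18],[11,7],[16,19],[21,7],[28,20],[34,19],[41,0],[42,10],[48,0]]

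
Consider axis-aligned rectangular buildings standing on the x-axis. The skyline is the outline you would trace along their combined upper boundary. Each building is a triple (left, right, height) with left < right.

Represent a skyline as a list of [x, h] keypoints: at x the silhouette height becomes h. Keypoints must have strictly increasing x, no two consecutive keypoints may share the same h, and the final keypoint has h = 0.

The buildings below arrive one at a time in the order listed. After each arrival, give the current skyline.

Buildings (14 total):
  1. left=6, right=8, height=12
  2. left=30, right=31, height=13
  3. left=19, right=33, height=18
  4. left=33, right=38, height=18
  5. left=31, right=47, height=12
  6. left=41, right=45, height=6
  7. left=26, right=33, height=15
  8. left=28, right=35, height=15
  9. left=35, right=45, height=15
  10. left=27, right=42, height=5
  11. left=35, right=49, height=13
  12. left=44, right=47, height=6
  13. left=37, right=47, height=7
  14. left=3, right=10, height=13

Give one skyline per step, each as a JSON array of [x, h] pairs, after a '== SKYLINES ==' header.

== SKYLINES ==
[[6,12],[8,0]]
[[6,12],[8,0],[30,13],[31,0]]
[[6,12],[8,0],[19,18],[33,0]]
[[6,12],[8,0],[19,18],[38,0]]
[[6,12],[8,0],[19,18],[38,12],[47,0]]
[[6,12],[8,0],[19,18],[38,12],[47,0]]
[[6,12],[8,0],[19,18],[38,12],[47,0]]
[[6,12],[8,0],[19,18],[38,12],[47,0]]
[[6,12],[8,0],[19,18],[38,15],[45,12],[47,0]]
[[6,12],[8,0],[19,18],[38,15],[45,12],[47,0]]
[[6,12],[8,0],[19,18],[38,15],[45,13],[49,0]]
[[6,12],[8,0],[19,18],[38,15],[45,13],[49,0]]
[[6,12],[8,0],[19,18],[38,15],[45,13],[49,0]]
[[3,13],[10,0],[19,18],[38,15],[45,13],[49,0]]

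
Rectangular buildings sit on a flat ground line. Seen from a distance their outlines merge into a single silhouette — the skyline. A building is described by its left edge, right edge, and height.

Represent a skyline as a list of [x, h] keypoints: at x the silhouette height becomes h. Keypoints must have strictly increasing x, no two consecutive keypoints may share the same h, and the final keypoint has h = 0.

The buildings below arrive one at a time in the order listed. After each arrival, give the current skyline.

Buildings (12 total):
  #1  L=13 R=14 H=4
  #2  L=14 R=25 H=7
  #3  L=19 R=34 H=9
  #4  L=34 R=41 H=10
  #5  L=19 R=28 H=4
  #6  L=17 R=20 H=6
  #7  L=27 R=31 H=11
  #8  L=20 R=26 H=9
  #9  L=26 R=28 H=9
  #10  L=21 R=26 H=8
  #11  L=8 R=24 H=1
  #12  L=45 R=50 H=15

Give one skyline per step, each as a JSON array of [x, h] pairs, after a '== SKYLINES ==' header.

== SKYLINES ==
[[13,4],[14,0]]
[[13,4],[14,7],[25,0]]
[[13,4],[14,7],[19,9],[34,0]]
[[13,4],[14,7],[19,9],[34,10],[41,0]]
[[13,4],[14,7],[19,9],[34,10],[41,0]]
[[13,4],[14,7],[19,9],[34,10],[41,0]]
[[13,4],[14,7],[19,9],[27,11],[31,9],[34,10],[41,0]]
[[13,4],[14,7],[19,9],[27,11],[31,9],[34,10],[41,0]]
[[13,4],[14,7],[19,9],[27,11],[31,9],[34,10],[41,0]]
[[13,4],[14,7],[19,9],[27,11],[31,9],[34,10],[41,0]]
[[8,1],[13,4],[14,7],[19,9],[27,11],[31,9],[34,10],[41,0]]
[[8,1],[13,4],[14,7],[19,9],[27,11],[31,9],[34,10],[41,0],[45,15],[50,0]]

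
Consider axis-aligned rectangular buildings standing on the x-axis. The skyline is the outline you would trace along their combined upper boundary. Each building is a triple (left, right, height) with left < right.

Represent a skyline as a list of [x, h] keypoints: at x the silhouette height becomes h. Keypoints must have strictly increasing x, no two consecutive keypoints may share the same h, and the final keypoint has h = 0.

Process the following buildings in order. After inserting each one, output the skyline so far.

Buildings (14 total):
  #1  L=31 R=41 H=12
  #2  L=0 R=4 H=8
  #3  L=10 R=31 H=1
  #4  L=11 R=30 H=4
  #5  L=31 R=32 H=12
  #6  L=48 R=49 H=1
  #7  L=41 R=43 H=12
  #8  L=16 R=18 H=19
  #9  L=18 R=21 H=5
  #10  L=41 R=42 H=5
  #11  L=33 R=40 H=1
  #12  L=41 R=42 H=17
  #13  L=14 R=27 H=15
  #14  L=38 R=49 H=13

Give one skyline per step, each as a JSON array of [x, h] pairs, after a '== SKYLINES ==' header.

== SKYLINES ==
[[31,12],[41,0]]
[[0,8],[4,0],[31,12],[41,0]]
[[0,8],[4,0],[10,1],[31,12],[41,0]]
[[0,8],[4,0],[10,1],[11,4],[30,1],[31,12],[41,0]]
[[0,8],[4,0],[10,1],[11,4],[30,1],[31,12],[41,0]]
[[0,8],[4,0],[10,1],[11,4],[30,1],[31,12],[41,0],[48,1],[49,0]]
[[0,8],[4,0],[10,1],[11,4],[30,1],[31,12],[43,0],[48,1],[49,0]]
[[0,8],[4,0],[10,1],[11,4],[16,19],[18,4],[30,1],[31,12],[43,0],[48,1],[49,0]]
[[0,8],[4,0],[10,1],[11,4],[16,19],[18,5],[21,4],[30,1],[31,12],[43,0],[48,1],[49,0]]
[[0,8],[4,0],[10,1],[11,4],[16,19],[18,5],[21,4],[30,1],[31,12],[43,0],[48,1],[49,0]]
[[0,8],[4,0],[10,1],[11,4],[16,19],[18,5],[21,4],[30,1],[31,12],[43,0],[48,1],[49,0]]
[[0,8],[4,0],[10,1],[11,4],[16,19],[18,5],[21,4],[30,1],[31,12],[41,17],[42,12],[43,0],[48,1],[49,0]]
[[0,8],[4,0],[10,1],[11,4],[14,15],[16,19],[18,15],[27,4],[30,1],[31,12],[41,17],[42,12],[43,0],[48,1],[49,0]]
[[0,8],[4,0],[10,1],[11,4],[14,15],[16,19],[18,15],[27,4],[30,1],[31,12],[38,13],[41,17],[42,13],[49,0]]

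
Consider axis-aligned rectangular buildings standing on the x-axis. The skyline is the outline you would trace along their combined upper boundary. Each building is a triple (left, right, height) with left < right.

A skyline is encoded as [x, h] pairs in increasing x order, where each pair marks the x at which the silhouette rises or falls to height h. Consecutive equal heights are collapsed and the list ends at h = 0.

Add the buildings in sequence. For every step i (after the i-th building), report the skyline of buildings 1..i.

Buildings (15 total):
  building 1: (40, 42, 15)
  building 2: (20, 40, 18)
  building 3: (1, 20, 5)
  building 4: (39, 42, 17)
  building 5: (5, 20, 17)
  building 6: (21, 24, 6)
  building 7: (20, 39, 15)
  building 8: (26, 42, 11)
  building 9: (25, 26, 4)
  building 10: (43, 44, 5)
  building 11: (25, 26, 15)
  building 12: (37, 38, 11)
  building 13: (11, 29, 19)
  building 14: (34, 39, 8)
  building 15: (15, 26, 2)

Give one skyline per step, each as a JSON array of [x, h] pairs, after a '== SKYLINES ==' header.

== SKYLINES ==
[[40,15],[42,0]]
[[20,18],[40,15],[42,0]]
[[1,5],[20,18],[40,15],[42,0]]
[[1,5],[20,18],[40,17],[42,0]]
[[1,5],[5,17],[20,18],[40,17],[42,0]]
[[1,5],[5,17],[20,18],[40,17],[42,0]]
[[1,5],[5,17],[20,18],[40,17],[42,0]]
[[1,5],[5,17],[20,18],[40,17],[42,0]]
[[1,5],[5,17],[20,18],[40,17],[42,0]]
[[1,5],[5,17],[20,18],[40,17],[42,0],[43,5],[44,0]]
[[1,5],[5,17],[20,18],[40,17],[42,0],[43,5],[44,0]]
[[1,5],[5,17],[20,18],[40,17],[42,0],[43,5],[44,0]]
[[1,5],[5,17],[11,19],[29,18],[40,17],[42,0],[43,5],[44,0]]
[[1,5],[5,17],[11,19],[29,18],[40,17],[42,0],[43,5],[44,0]]
[[1,5],[5,17],[11,19],[29,18],[40,17],[42,0],[43,5],[44,0]]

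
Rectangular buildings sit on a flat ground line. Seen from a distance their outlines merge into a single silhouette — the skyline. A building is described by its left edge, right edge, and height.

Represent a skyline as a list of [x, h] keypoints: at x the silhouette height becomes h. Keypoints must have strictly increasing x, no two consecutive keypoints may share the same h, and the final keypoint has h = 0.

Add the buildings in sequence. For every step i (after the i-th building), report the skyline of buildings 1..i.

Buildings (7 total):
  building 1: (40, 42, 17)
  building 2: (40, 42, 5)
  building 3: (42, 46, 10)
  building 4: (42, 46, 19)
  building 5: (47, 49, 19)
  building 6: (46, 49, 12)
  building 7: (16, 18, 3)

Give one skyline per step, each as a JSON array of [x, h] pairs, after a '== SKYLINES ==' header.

== SKYLINES ==
[[40,17],[42,0]]
[[40,17],[42,0]]
[[40,17],[42,10],[46,0]]
[[40,17],[42,19],[46,0]]
[[40,17],[42,19],[46,0],[47,19],[49,0]]
[[40,17],[42,19],[46,12],[47,19],[49,0]]
[[16,3],[18,0],[40,17],[42,19],[46,12],[47,19],[49,0]]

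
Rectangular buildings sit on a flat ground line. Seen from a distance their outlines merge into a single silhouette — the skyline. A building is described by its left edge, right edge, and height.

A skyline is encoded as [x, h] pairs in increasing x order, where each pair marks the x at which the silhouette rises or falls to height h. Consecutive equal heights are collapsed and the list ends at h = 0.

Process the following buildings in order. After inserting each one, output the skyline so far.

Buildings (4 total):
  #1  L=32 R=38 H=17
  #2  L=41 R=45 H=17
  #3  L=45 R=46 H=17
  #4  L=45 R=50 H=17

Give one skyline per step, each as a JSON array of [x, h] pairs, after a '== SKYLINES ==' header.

== SKYLINES ==
[[32,17],[38,0]]
[[32,17],[38,0],[41,17],[45,0]]
[[32,17],[38,0],[41,17],[46,0]]
[[32,17],[38,0],[41,17],[50,0]]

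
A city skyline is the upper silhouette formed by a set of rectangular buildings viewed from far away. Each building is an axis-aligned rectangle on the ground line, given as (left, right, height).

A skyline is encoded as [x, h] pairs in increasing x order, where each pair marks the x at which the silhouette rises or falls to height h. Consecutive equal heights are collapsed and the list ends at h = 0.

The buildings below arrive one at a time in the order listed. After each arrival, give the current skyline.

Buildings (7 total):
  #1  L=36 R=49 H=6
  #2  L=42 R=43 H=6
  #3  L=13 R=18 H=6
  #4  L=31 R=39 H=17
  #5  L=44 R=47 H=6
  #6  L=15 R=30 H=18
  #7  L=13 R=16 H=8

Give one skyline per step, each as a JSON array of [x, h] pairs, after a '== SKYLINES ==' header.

== SKYLINES ==
[[36,6],[49,0]]
[[36,6],[49,0]]
[[13,6],[18,0],[36,6],[49,0]]
[[13,6],[18,0],[31,17],[39,6],[49,0]]
[[13,6],[18,0],[31,17],[39,6],[49,0]]
[[13,6],[15,18],[30,0],[31,17],[39,6],[49,0]]
[[13,8],[15,18],[30,0],[31,17],[39,6],[49,0]]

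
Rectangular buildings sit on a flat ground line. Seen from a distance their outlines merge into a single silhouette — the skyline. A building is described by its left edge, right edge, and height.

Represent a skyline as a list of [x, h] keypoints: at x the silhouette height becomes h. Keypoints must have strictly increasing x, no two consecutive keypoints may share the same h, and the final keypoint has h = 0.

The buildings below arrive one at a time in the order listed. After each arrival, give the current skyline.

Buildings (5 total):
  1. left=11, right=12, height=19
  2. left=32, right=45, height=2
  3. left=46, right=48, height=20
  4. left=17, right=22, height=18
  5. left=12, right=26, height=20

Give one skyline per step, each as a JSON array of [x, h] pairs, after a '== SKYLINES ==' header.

== SKYLINES ==
[[11,19],[12,0]]
[[11,19],[12,0],[32,2],[45,0]]
[[11,19],[12,0],[32,2],[45,0],[46,20],[48,0]]
[[11,19],[12,0],[17,18],[22,0],[32,2],[45,0],[46,20],[48,0]]
[[11,19],[12,20],[26,0],[32,2],[45,0],[46,20],[48,0]]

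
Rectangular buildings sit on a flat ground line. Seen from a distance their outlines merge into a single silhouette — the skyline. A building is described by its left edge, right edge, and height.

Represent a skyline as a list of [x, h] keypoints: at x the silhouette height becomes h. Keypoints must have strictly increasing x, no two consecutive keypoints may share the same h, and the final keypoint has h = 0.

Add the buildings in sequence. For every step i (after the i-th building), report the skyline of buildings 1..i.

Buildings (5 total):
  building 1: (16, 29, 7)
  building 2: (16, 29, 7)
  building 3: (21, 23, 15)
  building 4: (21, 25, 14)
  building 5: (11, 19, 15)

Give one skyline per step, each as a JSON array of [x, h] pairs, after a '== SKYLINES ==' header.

== SKYLINES ==
[[16,7],[29,0]]
[[16,7],[29,0]]
[[16,7],[21,15],[23,7],[29,0]]
[[16,7],[21,15],[23,14],[25,7],[29,0]]
[[11,15],[19,7],[21,15],[23,14],[25,7],[29,0]]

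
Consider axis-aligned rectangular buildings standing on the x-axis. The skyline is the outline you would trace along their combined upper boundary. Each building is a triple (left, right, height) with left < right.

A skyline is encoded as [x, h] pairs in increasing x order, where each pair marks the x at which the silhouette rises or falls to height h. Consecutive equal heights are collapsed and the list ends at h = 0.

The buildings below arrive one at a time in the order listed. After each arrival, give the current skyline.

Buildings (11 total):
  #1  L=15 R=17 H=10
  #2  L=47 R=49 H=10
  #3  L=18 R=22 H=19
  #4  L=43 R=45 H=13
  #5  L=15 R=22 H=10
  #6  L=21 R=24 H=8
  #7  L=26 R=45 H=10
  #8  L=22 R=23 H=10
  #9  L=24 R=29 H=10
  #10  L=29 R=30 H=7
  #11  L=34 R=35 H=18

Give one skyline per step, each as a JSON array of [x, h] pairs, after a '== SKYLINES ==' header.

== SKYLINES ==
[[15,10],[17,0]]
[[15,10],[17,0],[47,10],[49,0]]
[[15,10],[17,0],[18,19],[22,0],[47,10],[49,0]]
[[15,10],[17,0],[18,19],[22,0],[43,13],[45,0],[47,10],[49,0]]
[[15,10],[18,19],[22,0],[43,13],[45,0],[47,10],[49,0]]
[[15,10],[18,19],[22,8],[24,0],[43,13],[45,0],[47,10],[49,0]]
[[15,10],[18,19],[22,8],[24,0],[26,10],[43,13],[45,0],[47,10],[49,0]]
[[15,10],[18,19],[22,10],[23,8],[24,0],[26,10],[43,13],[45,0],[47,10],[49,0]]
[[15,10],[18,19],[22,10],[23,8],[24,10],[43,13],[45,0],[47,10],[49,0]]
[[15,10],[18,19],[22,10],[23,8],[24,10],[43,13],[45,0],[47,10],[49,0]]
[[15,10],[18,19],[22,10],[23,8],[24,10],[34,18],[35,10],[43,13],[45,0],[47,10],[49,0]]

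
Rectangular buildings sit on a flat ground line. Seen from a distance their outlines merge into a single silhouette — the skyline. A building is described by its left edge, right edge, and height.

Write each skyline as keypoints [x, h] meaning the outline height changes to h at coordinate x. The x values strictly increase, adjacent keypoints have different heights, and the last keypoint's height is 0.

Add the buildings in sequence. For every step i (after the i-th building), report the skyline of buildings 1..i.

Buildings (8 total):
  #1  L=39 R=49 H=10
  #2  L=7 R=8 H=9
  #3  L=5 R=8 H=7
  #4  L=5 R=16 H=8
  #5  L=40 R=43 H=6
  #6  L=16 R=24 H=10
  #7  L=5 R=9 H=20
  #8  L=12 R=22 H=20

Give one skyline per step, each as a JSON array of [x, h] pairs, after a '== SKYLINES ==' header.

== SKYLINES ==
[[39,10],[49,0]]
[[7,9],[8,0],[39,10],[49,0]]
[[5,7],[7,9],[8,0],[39,10],[49,0]]
[[5,8],[7,9],[8,8],[16,0],[39,10],[49,0]]
[[5,8],[7,9],[8,8],[16,0],[39,10],[49,0]]
[[5,8],[7,9],[8,8],[16,10],[24,0],[39,10],[49,0]]
[[5,20],[9,8],[16,10],[24,0],[39,10],[49,0]]
[[5,20],[9,8],[12,20],[22,10],[24,0],[39,10],[49,0]]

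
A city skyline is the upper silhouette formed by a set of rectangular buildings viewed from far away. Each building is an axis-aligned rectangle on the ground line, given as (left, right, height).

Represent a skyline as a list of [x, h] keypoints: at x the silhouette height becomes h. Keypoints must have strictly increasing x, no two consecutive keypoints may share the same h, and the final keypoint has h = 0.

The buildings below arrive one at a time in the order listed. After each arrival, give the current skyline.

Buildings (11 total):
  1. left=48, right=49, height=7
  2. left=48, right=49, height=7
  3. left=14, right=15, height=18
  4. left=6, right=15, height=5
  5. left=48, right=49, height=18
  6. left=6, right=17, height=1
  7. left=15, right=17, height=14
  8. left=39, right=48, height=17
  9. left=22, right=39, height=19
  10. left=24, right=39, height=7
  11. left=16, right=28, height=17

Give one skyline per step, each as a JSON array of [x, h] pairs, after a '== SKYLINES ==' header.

== SKYLINES ==
[[48,7],[49,0]]
[[48,7],[49,0]]
[[14,18],[15,0],[48,7],[49,0]]
[[6,5],[14,18],[15,0],[48,7],[49,0]]
[[6,5],[14,18],[15,0],[48,18],[49,0]]
[[6,5],[14,18],[15,1],[17,0],[48,18],[49,0]]
[[6,5],[14,18],[15,14],[17,0],[48,18],[49,0]]
[[6,5],[14,18],[15,14],[17,0],[39,17],[48,18],[49,0]]
[[6,5],[14,18],[15,14],[17,0],[22,19],[39,17],[48,18],[49,0]]
[[6,5],[14,18],[15,14],[17,0],[22,19],[39,17],[48,18],[49,0]]
[[6,5],[14,18],[15,14],[16,17],[22,19],[39,17],[48,18],[49,0]]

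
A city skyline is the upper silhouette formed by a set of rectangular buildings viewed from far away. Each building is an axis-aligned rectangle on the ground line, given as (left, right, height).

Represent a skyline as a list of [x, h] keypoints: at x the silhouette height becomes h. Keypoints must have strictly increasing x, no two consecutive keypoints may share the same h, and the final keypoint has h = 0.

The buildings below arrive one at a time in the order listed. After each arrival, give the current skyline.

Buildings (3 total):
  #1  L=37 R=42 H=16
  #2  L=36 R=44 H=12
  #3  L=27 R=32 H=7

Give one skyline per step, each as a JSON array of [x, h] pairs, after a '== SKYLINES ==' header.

== SKYLINES ==
[[37,16],[42,0]]
[[36,12],[37,16],[42,12],[44,0]]
[[27,7],[32,0],[36,12],[37,16],[42,12],[44,0]]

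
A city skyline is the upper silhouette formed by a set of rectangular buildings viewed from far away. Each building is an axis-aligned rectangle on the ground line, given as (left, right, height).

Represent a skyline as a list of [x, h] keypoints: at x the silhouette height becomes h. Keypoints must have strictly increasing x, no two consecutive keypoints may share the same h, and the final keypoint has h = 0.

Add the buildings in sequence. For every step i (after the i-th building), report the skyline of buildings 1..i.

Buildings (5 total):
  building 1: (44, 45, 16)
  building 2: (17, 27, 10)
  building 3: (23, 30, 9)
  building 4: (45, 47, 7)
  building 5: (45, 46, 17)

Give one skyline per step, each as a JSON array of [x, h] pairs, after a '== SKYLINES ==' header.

== SKYLINES ==
[[44,16],[45,0]]
[[17,10],[27,0],[44,16],[45,0]]
[[17,10],[27,9],[30,0],[44,16],[45,0]]
[[17,10],[27,9],[30,0],[44,16],[45,7],[47,0]]
[[17,10],[27,9],[30,0],[44,16],[45,17],[46,7],[47,0]]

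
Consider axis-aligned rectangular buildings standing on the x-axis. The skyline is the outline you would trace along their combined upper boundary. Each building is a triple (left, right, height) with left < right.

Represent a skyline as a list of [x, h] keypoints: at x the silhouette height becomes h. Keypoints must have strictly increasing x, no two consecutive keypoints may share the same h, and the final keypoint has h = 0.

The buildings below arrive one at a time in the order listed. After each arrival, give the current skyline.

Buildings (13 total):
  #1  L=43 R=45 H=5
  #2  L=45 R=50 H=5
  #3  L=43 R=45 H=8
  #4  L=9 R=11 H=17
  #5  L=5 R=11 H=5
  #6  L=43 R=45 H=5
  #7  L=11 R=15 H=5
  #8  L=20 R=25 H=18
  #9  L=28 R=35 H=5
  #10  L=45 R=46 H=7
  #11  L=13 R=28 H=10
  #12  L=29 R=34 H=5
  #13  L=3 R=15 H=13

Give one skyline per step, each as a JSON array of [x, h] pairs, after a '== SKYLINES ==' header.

== SKYLINES ==
[[43,5],[45,0]]
[[43,5],[50,0]]
[[43,8],[45,5],[50,0]]
[[9,17],[11,0],[43,8],[45,5],[50,0]]
[[5,5],[9,17],[11,0],[43,8],[45,5],[50,0]]
[[5,5],[9,17],[11,0],[43,8],[45,5],[50,0]]
[[5,5],[9,17],[11,5],[15,0],[43,8],[45,5],[50,0]]
[[5,5],[9,17],[11,5],[15,0],[20,18],[25,0],[43,8],[45,5],[50,0]]
[[5,5],[9,17],[11,5],[15,0],[20,18],[25,0],[28,5],[35,0],[43,8],[45,5],[50,0]]
[[5,5],[9,17],[11,5],[15,0],[20,18],[25,0],[28,5],[35,0],[43,8],[45,7],[46,5],[50,0]]
[[5,5],[9,17],[11,5],[13,10],[20,18],[25,10],[28,5],[35,0],[43,8],[45,7],[46,5],[50,0]]
[[5,5],[9,17],[11,5],[13,10],[20,18],[25,10],[28,5],[35,0],[43,8],[45,7],[46,5],[50,0]]
[[3,13],[9,17],[11,13],[15,10],[20,18],[25,10],[28,5],[35,0],[43,8],[45,7],[46,5],[50,0]]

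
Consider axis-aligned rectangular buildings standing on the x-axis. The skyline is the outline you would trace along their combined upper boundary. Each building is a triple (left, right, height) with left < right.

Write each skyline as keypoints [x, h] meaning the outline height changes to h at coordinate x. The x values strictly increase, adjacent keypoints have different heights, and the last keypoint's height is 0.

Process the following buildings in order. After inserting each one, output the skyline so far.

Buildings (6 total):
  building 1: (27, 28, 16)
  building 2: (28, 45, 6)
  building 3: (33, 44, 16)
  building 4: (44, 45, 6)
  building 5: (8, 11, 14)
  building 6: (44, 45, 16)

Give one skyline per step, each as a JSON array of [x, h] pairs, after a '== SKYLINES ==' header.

== SKYLINES ==
[[27,16],[28,0]]
[[27,16],[28,6],[45,0]]
[[27,16],[28,6],[33,16],[44,6],[45,0]]
[[27,16],[28,6],[33,16],[44,6],[45,0]]
[[8,14],[11,0],[27,16],[28,6],[33,16],[44,6],[45,0]]
[[8,14],[11,0],[27,16],[28,6],[33,16],[45,0]]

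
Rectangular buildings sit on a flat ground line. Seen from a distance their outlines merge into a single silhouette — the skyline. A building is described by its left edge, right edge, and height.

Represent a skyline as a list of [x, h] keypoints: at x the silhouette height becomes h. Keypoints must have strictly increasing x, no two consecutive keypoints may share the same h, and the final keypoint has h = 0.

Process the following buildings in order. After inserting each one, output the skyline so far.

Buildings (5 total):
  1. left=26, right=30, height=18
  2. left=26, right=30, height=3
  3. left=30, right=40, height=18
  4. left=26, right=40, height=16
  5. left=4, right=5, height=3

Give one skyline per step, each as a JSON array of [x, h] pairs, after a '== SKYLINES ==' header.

== SKYLINES ==
[[26,18],[30,0]]
[[26,18],[30,0]]
[[26,18],[40,0]]
[[26,18],[40,0]]
[[4,3],[5,0],[26,18],[40,0]]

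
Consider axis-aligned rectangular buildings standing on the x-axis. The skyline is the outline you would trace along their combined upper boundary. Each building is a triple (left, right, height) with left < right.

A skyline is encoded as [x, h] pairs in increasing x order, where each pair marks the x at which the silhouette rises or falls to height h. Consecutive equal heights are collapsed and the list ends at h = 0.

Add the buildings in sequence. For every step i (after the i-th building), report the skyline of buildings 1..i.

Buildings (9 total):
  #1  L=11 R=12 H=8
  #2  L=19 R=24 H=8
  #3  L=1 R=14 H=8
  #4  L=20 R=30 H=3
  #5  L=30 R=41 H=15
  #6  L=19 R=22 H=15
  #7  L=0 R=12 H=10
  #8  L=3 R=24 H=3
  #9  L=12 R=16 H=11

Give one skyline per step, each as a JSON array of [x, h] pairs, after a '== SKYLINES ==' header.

== SKYLINES ==
[[11,8],[12,0]]
[[11,8],[12,0],[19,8],[24,0]]
[[1,8],[14,0],[19,8],[24,0]]
[[1,8],[14,0],[19,8],[24,3],[30,0]]
[[1,8],[14,0],[19,8],[24,3],[30,15],[41,0]]
[[1,8],[14,0],[19,15],[22,8],[24,3],[30,15],[41,0]]
[[0,10],[12,8],[14,0],[19,15],[22,8],[24,3],[30,15],[41,0]]
[[0,10],[12,8],[14,3],[19,15],[22,8],[24,3],[30,15],[41,0]]
[[0,10],[12,11],[16,3],[19,15],[22,8],[24,3],[30,15],[41,0]]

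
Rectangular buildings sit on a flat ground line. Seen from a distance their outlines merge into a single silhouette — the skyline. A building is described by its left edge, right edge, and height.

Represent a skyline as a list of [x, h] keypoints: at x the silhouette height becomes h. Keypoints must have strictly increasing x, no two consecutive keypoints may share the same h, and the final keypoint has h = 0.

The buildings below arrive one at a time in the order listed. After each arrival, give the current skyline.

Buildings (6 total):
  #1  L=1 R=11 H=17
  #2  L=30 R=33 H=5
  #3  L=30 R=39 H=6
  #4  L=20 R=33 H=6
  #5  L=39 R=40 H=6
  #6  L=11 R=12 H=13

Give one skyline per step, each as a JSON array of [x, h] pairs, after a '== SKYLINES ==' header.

== SKYLINES ==
[[1,17],[11,0]]
[[1,17],[11,0],[30,5],[33,0]]
[[1,17],[11,0],[30,6],[39,0]]
[[1,17],[11,0],[20,6],[39,0]]
[[1,17],[11,0],[20,6],[40,0]]
[[1,17],[11,13],[12,0],[20,6],[40,0]]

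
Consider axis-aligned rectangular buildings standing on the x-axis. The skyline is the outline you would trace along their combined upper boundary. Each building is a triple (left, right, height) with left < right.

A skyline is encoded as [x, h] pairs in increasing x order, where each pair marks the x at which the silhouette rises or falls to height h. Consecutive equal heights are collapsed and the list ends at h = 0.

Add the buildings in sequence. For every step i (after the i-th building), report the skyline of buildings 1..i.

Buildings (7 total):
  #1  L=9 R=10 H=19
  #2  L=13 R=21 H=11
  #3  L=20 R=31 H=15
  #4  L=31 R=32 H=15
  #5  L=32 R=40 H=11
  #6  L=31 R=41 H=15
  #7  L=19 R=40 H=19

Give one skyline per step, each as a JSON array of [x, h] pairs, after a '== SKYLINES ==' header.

== SKYLINES ==
[[9,19],[10,0]]
[[9,19],[10,0],[13,11],[21,0]]
[[9,19],[10,0],[13,11],[20,15],[31,0]]
[[9,19],[10,0],[13,11],[20,15],[32,0]]
[[9,19],[10,0],[13,11],[20,15],[32,11],[40,0]]
[[9,19],[10,0],[13,11],[20,15],[41,0]]
[[9,19],[10,0],[13,11],[19,19],[40,15],[41,0]]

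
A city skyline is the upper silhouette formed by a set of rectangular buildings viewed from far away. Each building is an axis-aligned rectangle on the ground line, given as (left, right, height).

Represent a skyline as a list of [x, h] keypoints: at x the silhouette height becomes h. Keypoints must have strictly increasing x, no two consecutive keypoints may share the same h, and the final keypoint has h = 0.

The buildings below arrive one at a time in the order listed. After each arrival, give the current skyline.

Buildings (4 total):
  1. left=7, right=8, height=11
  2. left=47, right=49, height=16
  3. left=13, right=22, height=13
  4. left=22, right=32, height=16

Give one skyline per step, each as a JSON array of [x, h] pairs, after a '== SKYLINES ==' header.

== SKYLINES ==
[[7,11],[8,0]]
[[7,11],[8,0],[47,16],[49,0]]
[[7,11],[8,0],[13,13],[22,0],[47,16],[49,0]]
[[7,11],[8,0],[13,13],[22,16],[32,0],[47,16],[49,0]]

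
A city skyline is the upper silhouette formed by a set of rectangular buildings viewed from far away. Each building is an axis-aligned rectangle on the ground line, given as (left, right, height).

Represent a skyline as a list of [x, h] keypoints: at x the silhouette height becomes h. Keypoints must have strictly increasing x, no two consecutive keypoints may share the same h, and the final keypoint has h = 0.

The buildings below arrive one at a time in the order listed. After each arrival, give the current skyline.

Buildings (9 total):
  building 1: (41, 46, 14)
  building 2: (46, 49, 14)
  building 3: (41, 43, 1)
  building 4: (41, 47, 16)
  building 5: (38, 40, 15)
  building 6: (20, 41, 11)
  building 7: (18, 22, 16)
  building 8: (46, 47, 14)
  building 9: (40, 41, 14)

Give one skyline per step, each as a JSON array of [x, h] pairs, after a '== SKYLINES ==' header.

== SKYLINES ==
[[41,14],[46,0]]
[[41,14],[49,0]]
[[41,14],[49,0]]
[[41,16],[47,14],[49,0]]
[[38,15],[40,0],[41,16],[47,14],[49,0]]
[[20,11],[38,15],[40,11],[41,16],[47,14],[49,0]]
[[18,16],[22,11],[38,15],[40,11],[41,16],[47,14],[49,0]]
[[18,16],[22,11],[38,15],[40,11],[41,16],[47,14],[49,0]]
[[18,16],[22,11],[38,15],[40,14],[41,16],[47,14],[49,0]]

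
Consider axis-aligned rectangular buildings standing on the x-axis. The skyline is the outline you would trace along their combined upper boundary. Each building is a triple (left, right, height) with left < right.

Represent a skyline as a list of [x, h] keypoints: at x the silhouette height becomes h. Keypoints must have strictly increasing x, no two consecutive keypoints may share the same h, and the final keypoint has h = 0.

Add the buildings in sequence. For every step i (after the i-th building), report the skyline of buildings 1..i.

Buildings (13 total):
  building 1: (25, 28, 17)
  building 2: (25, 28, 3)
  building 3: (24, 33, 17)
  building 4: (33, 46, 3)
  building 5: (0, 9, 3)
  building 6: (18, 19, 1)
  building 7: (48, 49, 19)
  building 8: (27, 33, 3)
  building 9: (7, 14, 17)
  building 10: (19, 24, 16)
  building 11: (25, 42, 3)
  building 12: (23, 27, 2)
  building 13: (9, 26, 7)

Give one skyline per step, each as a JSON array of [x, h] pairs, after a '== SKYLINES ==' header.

== SKYLINES ==
[[25,17],[28,0]]
[[25,17],[28,0]]
[[24,17],[33,0]]
[[24,17],[33,3],[46,0]]
[[0,3],[9,0],[24,17],[33,3],[46,0]]
[[0,3],[9,0],[18,1],[19,0],[24,17],[33,3],[46,0]]
[[0,3],[9,0],[18,1],[19,0],[24,17],[33,3],[46,0],[48,19],[49,0]]
[[0,3],[9,0],[18,1],[19,0],[24,17],[33,3],[46,0],[48,19],[49,0]]
[[0,3],[7,17],[14,0],[18,1],[19,0],[24,17],[33,3],[46,0],[48,19],[49,0]]
[[0,3],[7,17],[14,0],[18,1],[19,16],[24,17],[33,3],[46,0],[48,19],[49,0]]
[[0,3],[7,17],[14,0],[18,1],[19,16],[24,17],[33,3],[46,0],[48,19],[49,0]]
[[0,3],[7,17],[14,0],[18,1],[19,16],[24,17],[33,3],[46,0],[48,19],[49,0]]
[[0,3],[7,17],[14,7],[19,16],[24,17],[33,3],[46,0],[48,19],[49,0]]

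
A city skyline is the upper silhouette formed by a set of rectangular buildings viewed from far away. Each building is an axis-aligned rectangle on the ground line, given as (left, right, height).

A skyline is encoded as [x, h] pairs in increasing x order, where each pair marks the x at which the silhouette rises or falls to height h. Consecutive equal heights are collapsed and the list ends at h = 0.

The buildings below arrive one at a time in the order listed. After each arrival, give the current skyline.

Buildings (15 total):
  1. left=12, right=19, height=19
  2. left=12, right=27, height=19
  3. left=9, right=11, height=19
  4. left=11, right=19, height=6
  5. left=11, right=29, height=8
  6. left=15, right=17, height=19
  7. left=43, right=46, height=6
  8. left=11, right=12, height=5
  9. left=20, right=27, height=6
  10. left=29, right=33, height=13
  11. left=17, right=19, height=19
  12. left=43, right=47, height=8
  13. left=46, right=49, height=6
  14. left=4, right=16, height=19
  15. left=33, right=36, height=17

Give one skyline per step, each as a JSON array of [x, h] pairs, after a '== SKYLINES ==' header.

== SKYLINES ==
[[12,19],[19,0]]
[[12,19],[27,0]]
[[9,19],[11,0],[12,19],[27,0]]
[[9,19],[11,6],[12,19],[27,0]]
[[9,19],[11,8],[12,19],[27,8],[29,0]]
[[9,19],[11,8],[12,19],[27,8],[29,0]]
[[9,19],[11,8],[12,19],[27,8],[29,0],[43,6],[46,0]]
[[9,19],[11,8],[12,19],[27,8],[29,0],[43,6],[46,0]]
[[9,19],[11,8],[12,19],[27,8],[29,0],[43,6],[46,0]]
[[9,19],[11,8],[12,19],[27,8],[29,13],[33,0],[43,6],[46,0]]
[[9,19],[11,8],[12,19],[27,8],[29,13],[33,0],[43,6],[46,0]]
[[9,19],[11,8],[12,19],[27,8],[29,13],[33,0],[43,8],[47,0]]
[[9,19],[11,8],[12,19],[27,8],[29,13],[33,0],[43,8],[47,6],[49,0]]
[[4,19],[27,8],[29,13],[33,0],[43,8],[47,6],[49,0]]
[[4,19],[27,8],[29,13],[33,17],[36,0],[43,8],[47,6],[49,0]]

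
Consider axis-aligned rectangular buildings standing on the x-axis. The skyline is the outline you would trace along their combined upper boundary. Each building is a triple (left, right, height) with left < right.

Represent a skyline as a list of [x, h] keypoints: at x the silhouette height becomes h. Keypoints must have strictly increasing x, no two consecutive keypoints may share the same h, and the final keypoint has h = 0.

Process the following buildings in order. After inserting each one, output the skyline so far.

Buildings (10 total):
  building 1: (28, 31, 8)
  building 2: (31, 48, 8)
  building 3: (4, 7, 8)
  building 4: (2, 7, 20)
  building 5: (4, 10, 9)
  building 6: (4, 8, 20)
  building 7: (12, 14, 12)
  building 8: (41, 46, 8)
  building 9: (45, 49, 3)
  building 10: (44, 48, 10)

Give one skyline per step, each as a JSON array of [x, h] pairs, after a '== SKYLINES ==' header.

== SKYLINES ==
[[28,8],[31,0]]
[[28,8],[48,0]]
[[4,8],[7,0],[28,8],[48,0]]
[[2,20],[7,0],[28,8],[48,0]]
[[2,20],[7,9],[10,0],[28,8],[48,0]]
[[2,20],[8,9],[10,0],[28,8],[48,0]]
[[2,20],[8,9],[10,0],[12,12],[14,0],[28,8],[48,0]]
[[2,20],[8,9],[10,0],[12,12],[14,0],[28,8],[48,0]]
[[2,20],[8,9],[10,0],[12,12],[14,0],[28,8],[48,3],[49,0]]
[[2,20],[8,9],[10,0],[12,12],[14,0],[28,8],[44,10],[48,3],[49,0]]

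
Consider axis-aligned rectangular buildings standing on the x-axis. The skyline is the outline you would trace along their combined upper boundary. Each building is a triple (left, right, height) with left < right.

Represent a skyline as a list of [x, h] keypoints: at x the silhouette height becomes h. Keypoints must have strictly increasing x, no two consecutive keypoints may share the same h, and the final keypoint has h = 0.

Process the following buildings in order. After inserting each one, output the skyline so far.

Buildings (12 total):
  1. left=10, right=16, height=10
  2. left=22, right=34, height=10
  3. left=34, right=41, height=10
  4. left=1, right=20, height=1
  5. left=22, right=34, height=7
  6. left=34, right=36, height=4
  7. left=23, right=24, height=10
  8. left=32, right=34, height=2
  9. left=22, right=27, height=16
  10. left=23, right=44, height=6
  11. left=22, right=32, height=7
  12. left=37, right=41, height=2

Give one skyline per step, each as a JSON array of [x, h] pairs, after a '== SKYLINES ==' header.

== SKYLINES ==
[[10,10],[16,0]]
[[10,10],[16,0],[22,10],[34,0]]
[[10,10],[16,0],[22,10],[41,0]]
[[1,1],[10,10],[16,1],[20,0],[22,10],[41,0]]
[[1,1],[10,10],[16,1],[20,0],[22,10],[41,0]]
[[1,1],[10,10],[16,1],[20,0],[22,10],[41,0]]
[[1,1],[10,10],[16,1],[20,0],[22,10],[41,0]]
[[1,1],[10,10],[16,1],[20,0],[22,10],[41,0]]
[[1,1],[10,10],[16,1],[20,0],[22,16],[27,10],[41,0]]
[[1,1],[10,10],[16,1],[20,0],[22,16],[27,10],[41,6],[44,0]]
[[1,1],[10,10],[16,1],[20,0],[22,16],[27,10],[41,6],[44,0]]
[[1,1],[10,10],[16,1],[20,0],[22,16],[27,10],[41,6],[44,0]]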